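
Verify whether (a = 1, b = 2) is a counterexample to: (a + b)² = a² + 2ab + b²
Substituting a = 1, b = 2:
LHS = (1 + 2)² = 9
RHS = 1² + 2·1·2 + 2² = 9

The sides agree, so this pair does not disprove the claim.

Answer: No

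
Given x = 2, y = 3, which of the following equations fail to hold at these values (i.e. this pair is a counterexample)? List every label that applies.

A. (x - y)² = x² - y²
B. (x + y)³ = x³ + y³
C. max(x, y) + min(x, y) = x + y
A, B

Evaluating each claim at the given values:
A. LHS = 1, RHS = -5 → fails here (LHS ≠ RHS)
B. LHS = 125, RHS = 35 → fails here (LHS ≠ RHS)
C. LHS = 5, RHS = 5 → holds here (LHS = RHS)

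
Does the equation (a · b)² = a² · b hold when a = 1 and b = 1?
Substituting a = 1, b = 1:

LHS = (1 · 1)² = 1
RHS = 1² · 1 = 1

LHS = RHS, so the equation holds at this point.

Answer: Holds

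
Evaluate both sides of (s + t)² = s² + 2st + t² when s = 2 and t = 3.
LHS = (2 + 3)² = 25
RHS = 2² + 2·2·3 + 3² = 25

LHS = RHS: the two sides agree.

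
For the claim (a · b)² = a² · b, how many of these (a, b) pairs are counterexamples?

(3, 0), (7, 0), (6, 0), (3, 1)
Testing each pair:
(3, 0): LHS = 0, RHS = 0 → satisfies claim
(7, 0): LHS = 0, RHS = 0 → satisfies claim
(6, 0): LHS = 0, RHS = 0 → satisfies claim
(3, 1): LHS = 9, RHS = 9 → satisfies claim

That makes 0 counterexamples.

Answer: 0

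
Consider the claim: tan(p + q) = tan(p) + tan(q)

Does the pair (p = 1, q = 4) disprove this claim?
Substituting p = 1, q = 4:
LHS = tan(1 + 4) = tan(5) ≈ -3.381
RHS = tan(1) + tan(4) ≈ 2.715

Since LHS ≠ RHS, this pair disproves the claim.

Answer: Yes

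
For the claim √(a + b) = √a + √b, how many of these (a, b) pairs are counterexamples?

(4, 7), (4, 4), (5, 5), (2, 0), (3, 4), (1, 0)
Testing each pair:
(4, 7): LHS = √(11) ≈ 3.317, RHS = 2 + √(7) ≈ 4.646 → counterexample
(4, 4): LHS = 2·√(2) ≈ 2.828, RHS = 4 → counterexample
(5, 5): LHS = √(10) ≈ 3.162, RHS = 2·√(5) ≈ 4.472 → counterexample
(2, 0): LHS = √(2) ≈ 1.414, RHS = √(2) ≈ 1.414 → satisfies claim
(3, 4): LHS = √(7) ≈ 2.646, RHS = √(3) + 2 ≈ 3.732 → counterexample
(1, 0): LHS = 1, RHS = 1 → satisfies claim

That makes 4 counterexamples.

Answer: 4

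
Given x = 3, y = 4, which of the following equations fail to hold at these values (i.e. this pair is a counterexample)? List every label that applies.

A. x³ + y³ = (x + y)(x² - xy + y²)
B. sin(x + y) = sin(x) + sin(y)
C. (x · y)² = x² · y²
Evaluating each claim at the given values:
A. LHS = 91, RHS = 91 → holds here (LHS = RHS)
B. LHS = sin(7) ≈ 0.657, RHS = sin(4) + sin(3) ≈ -0.6157 → fails here (LHS ≠ RHS)
C. LHS = 144, RHS = 144 → holds here (LHS = RHS)

Answer: B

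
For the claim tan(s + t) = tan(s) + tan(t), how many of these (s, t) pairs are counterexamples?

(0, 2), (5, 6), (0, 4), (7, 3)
Testing each pair:
(0, 2): LHS = tan(2) ≈ -2.185, RHS = tan(2) ≈ -2.185 → satisfies claim
(5, 6): LHS = tan(11) ≈ -226, RHS = tan(5) + tan(6) ≈ -3.672 → counterexample
(0, 4): LHS = tan(4) ≈ 1.158, RHS = tan(4) ≈ 1.158 → satisfies claim
(7, 3): LHS = tan(10) ≈ 0.6484, RHS = tan(3) + tan(7) ≈ 0.7289 → counterexample

That makes 2 counterexamples.

Answer: 2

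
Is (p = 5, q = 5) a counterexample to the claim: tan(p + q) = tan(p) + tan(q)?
Yes

Substituting p = 5, q = 5:
LHS = tan(5 + 5) = tan(10) ≈ 0.6484
RHS = tan(5) + tan(5) = 2·tan(5) ≈ -6.761

Since LHS ≠ RHS, this pair disproves the claim.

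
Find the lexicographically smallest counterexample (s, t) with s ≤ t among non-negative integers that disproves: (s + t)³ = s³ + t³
(s, t) = (1, 1)

At (0, 4): both sides equal 64, so it holds there.
At (0, 5): both sides equal 125, so it holds there.

Substituting (1, 1) into the claim:
LHS = (1 + 1)³ = 8
RHS = 1³ + 1³ = 2

Since LHS ≠ RHS, this pair disproves the claim, and no lexicographically smaller pair (s ≤ t, non-negative integers) does.

For instance (1, 2) is also a counterexample (LHS = 27, RHS = 9), but it's lexicographically larger.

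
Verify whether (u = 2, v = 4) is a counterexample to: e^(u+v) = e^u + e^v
Yes

Substituting u = 2, v = 4:
LHS = e^(2+4) = e^6 ≈ 403.4
RHS = e^2 + e^4 ≈ 61.99

Since LHS ≠ RHS, this pair disproves the claim.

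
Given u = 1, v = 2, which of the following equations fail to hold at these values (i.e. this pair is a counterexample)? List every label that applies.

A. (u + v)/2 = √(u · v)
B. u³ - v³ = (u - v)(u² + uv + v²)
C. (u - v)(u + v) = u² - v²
A

Evaluating each claim at the given values:
A. LHS = 3/2, RHS = √(2) ≈ 1.414 → fails here (LHS ≠ RHS)
B. LHS = -7, RHS = -7 → holds here (LHS = RHS)
C. LHS = -3, RHS = -3 → holds here (LHS = RHS)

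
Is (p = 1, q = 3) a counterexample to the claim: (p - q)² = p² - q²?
Substituting p = 1, q = 3:
LHS = (1 - 3)² = 4
RHS = 1² - 3² = -8

Since LHS ≠ RHS, this pair disproves the claim.

Answer: Yes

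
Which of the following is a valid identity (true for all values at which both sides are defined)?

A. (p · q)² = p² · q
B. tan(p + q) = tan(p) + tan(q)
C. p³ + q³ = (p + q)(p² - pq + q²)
A: fails at (3, 3) — LHS = 81, RHS = 27.
B: fails at (2, 2) — LHS = tan(4) ≈ 1.158, RHS = 2·tan(2) ≈ -4.37.
C: holds — e.g. at (1, 4), both sides equal 65.

Answer: C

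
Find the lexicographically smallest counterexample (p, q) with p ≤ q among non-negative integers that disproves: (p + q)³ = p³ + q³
(p, q) = (1, 1)

Substituting (1, 1) into the claim:
LHS = (1 + 1)³ = 8
RHS = 1³ + 1³ = 2

Since LHS ≠ RHS, this pair disproves the claim, and no lexicographically smaller pair (p ≤ q, non-negative integers) does.

For instance (1, 3) is also a counterexample (LHS = 64, RHS = 28), but it's lexicographically larger.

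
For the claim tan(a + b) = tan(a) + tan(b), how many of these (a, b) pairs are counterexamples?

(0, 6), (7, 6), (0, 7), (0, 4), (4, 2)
Testing each pair:
(0, 6): LHS = tan(6) ≈ -0.291, RHS = tan(6) ≈ -0.291 → satisfies claim
(7, 6): LHS = tan(13) ≈ 0.463, RHS = tan(6) + tan(7) ≈ 0.5804 → counterexample
(0, 7): LHS = tan(7) ≈ 0.8714, RHS = tan(7) ≈ 0.8714 → satisfies claim
(0, 4): LHS = tan(4) ≈ 1.158, RHS = tan(4) ≈ 1.158 → satisfies claim
(4, 2): LHS = tan(6) ≈ -0.291, RHS = tan(2) + tan(4) ≈ -1.027 → counterexample

That makes 2 counterexamples.

Answer: 2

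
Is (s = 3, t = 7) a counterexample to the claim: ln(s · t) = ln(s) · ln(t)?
Yes

Substituting s = 3, t = 7:
LHS = ln(3 · 7) = ln(21) ≈ 3.045
RHS = ln(3) · ln(7) ≈ 2.138

Since LHS ≠ RHS, this pair disproves the claim.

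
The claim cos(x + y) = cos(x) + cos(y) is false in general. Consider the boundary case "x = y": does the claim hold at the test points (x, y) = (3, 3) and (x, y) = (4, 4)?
At (3, 3): LHS = cos(6) ≈ 0.9602 ≠ RHS = 2·cos(3) ≈ -1.98
At (4, 4): LHS = cos(8) ≈ -0.1455 ≠ RHS = 2·cos(4) ≈ -1.307

Answer: No, fails at both test points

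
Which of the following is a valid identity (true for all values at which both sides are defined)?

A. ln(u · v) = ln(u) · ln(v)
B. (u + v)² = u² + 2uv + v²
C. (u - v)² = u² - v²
B

A: fails at (2, 5) — LHS = ln(10) ≈ 2.303, RHS = ln(2)·ln(5) ≈ 1.116.
B: holds — e.g. at (6, 7), both sides equal 169.
C: fails at (4, 6) — LHS = 4, RHS = -20.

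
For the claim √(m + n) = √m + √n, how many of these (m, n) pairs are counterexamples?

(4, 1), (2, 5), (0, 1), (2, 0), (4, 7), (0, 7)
Testing each pair:
(4, 1): LHS = √(5) ≈ 2.236, RHS = 3 → counterexample
(2, 5): LHS = √(7) ≈ 2.646, RHS = √(2) + √(5) ≈ 3.65 → counterexample
(0, 1): LHS = 1, RHS = 1 → satisfies claim
(2, 0): LHS = √(2) ≈ 1.414, RHS = √(2) ≈ 1.414 → satisfies claim
(4, 7): LHS = √(11) ≈ 3.317, RHS = 2 + √(7) ≈ 4.646 → counterexample
(0, 7): LHS = √(7) ≈ 2.646, RHS = √(7) ≈ 2.646 → satisfies claim

That makes 3 counterexamples.

Answer: 3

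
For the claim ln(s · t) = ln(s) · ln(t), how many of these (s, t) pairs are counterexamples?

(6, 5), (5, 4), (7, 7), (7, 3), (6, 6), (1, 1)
Testing each pair:
(6, 5): LHS = ln(30) ≈ 3.401, RHS = ln(5)·ln(6) ≈ 2.884 → counterexample
(5, 4): LHS = ln(20) ≈ 2.996, RHS = ln(4)·ln(5) ≈ 2.231 → counterexample
(7, 7): LHS = ln(49) ≈ 3.892, RHS = ln(7)² ≈ 3.787 → counterexample
(7, 3): LHS = ln(21) ≈ 3.045, RHS = ln(3)·ln(7) ≈ 2.138 → counterexample
(6, 6): LHS = ln(36) ≈ 3.584, RHS = ln(6)² ≈ 3.21 → counterexample
(1, 1): LHS = 0, RHS = 0 → satisfies claim

That makes 5 counterexamples.

Answer: 5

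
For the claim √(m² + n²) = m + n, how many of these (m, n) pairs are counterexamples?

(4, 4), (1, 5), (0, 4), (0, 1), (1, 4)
3

Testing each pair:
(4, 4): LHS = 4·√(2) ≈ 5.657, RHS = 8 → counterexample
(1, 5): LHS = √(26) ≈ 5.099, RHS = 6 → counterexample
(0, 4): LHS = 4, RHS = 4 → satisfies claim
(0, 1): LHS = 1, RHS = 1 → satisfies claim
(1, 4): LHS = √(17) ≈ 4.123, RHS = 5 → counterexample

That makes 3 counterexamples.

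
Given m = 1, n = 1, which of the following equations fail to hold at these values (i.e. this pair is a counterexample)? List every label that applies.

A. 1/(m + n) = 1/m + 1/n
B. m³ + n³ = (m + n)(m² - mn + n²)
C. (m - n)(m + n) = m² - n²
A

Evaluating each claim at the given values:
A. LHS = 1/2, RHS = 2 → fails here (LHS ≠ RHS)
B. LHS = 2, RHS = 2 → holds here (LHS = RHS)
C. LHS = 0, RHS = 0 → holds here (LHS = RHS)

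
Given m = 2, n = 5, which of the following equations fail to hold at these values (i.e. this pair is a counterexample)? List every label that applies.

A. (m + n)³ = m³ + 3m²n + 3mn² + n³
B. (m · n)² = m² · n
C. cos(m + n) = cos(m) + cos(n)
B, C

Evaluating each claim at the given values:
A. LHS = 343, RHS = 343 → holds here (LHS = RHS)
B. LHS = 100, RHS = 20 → fails here (LHS ≠ RHS)
C. LHS = cos(7) ≈ 0.7539, RHS = cos(2) + cos(5) ≈ -0.1325 → fails here (LHS ≠ RHS)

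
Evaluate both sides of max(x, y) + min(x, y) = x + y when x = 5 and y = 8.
LHS = max(5, 8) + min(5, 8) = 13
RHS = 5 + 8 = 13

LHS = RHS: the two sides agree.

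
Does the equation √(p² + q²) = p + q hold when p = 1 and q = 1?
Substituting p = 1, q = 1:

LHS = √(1² + 1²) = √(2) ≈ 1.414
RHS = 1 + 1 = 2

LHS ≠ RHS, so the equation does not hold at this point.

Answer: Fails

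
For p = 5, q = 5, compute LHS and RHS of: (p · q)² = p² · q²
LHS = (5 · 5)² = 625
RHS = 5² · 5² = 625

LHS = RHS: the two sides agree.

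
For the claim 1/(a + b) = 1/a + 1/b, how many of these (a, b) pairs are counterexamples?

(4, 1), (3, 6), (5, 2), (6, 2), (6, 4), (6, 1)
Testing each pair:
(4, 1): LHS = 1/5, RHS = 5/4 → counterexample
(3, 6): LHS = 1/9, RHS = 1/2 → counterexample
(5, 2): LHS = 1/7, RHS = 7/10 → counterexample
(6, 2): LHS = 1/8, RHS = 2/3 → counterexample
(6, 4): LHS = 1/10, RHS = 5/12 → counterexample
(6, 1): LHS = 1/7, RHS = 7/6 → counterexample

That makes 6 counterexamples.

Answer: 6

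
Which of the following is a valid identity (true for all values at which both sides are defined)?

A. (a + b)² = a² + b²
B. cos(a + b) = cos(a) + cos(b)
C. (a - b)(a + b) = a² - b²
A: fails at (1, 5) — LHS = 36, RHS = 26.
B: fails at (3, 5) — LHS = cos(8) ≈ -0.1455, RHS = cos(3) + cos(5) ≈ -0.7063.
C: holds — e.g. at (1, 1), both sides equal 0.

Answer: C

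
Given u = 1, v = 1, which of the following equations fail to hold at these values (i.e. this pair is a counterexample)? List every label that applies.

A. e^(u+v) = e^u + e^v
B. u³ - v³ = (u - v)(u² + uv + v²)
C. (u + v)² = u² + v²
A, C

Evaluating each claim at the given values:
A. LHS = e^2 ≈ 7.389, RHS = 2·e ≈ 5.437 → fails here (LHS ≠ RHS)
B. LHS = 0, RHS = 0 → holds here (LHS = RHS)
C. LHS = 4, RHS = 2 → fails here (LHS ≠ RHS)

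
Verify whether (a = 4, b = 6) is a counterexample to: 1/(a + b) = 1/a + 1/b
Substituting a = 4, b = 6:
LHS = 1/(4 + 6) = 1/10
RHS = 1/4 + 1/6 = 5/12

Since LHS ≠ RHS, this pair disproves the claim.

Answer: Yes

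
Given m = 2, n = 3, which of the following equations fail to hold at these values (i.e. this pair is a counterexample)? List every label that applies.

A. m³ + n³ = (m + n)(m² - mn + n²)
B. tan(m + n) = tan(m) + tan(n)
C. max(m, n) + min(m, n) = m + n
Evaluating each claim at the given values:
A. LHS = 35, RHS = 35 → holds here (LHS = RHS)
B. LHS = tan(5) ≈ -3.381, RHS = tan(2) + tan(3) ≈ -2.328 → fails here (LHS ≠ RHS)
C. LHS = 5, RHS = 5 → holds here (LHS = RHS)

Answer: B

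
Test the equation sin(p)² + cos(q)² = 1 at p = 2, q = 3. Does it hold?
Substituting p = 2, q = 3:

LHS = sin(2)² + cos(3)² ≈ 1.807
RHS = 1

LHS ≠ RHS, so the equation does not hold at this point.

Answer: Fails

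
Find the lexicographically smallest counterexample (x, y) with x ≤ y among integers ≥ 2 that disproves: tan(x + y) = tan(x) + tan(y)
Substituting (2, 2) into the claim:
LHS = tan(2 + 2) = tan(4) ≈ 1.158
RHS = tan(2) + tan(2) = 2·tan(2) ≈ -4.37

Since LHS ≠ RHS, this pair disproves the claim, and no lexicographically smaller pair (x ≤ y, integers ≥ 2) does.

For instance (3, 8) is also a counterexample (LHS = tan(11) ≈ -226, RHS = tan(8) + tan(3) ≈ -6.942), but it's lexicographically larger.

Answer: (x, y) = (2, 2)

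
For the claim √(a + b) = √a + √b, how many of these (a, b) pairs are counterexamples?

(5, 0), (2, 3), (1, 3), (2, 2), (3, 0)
3

Testing each pair:
(5, 0): LHS = √(5) ≈ 2.236, RHS = √(5) ≈ 2.236 → satisfies claim
(2, 3): LHS = √(5) ≈ 2.236, RHS = √(2) + √(3) ≈ 3.146 → counterexample
(1, 3): LHS = 2, RHS = 1 + √(3) ≈ 2.732 → counterexample
(2, 2): LHS = 2, RHS = 2·√(2) ≈ 2.828 → counterexample
(3, 0): LHS = √(3) ≈ 1.732, RHS = √(3) ≈ 1.732 → satisfies claim

That makes 3 counterexamples.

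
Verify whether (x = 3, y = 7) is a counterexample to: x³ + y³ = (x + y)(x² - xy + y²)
Substituting x = 3, y = 7:
LHS = 3³ + 7³ = 370
RHS = (3 + 7)(3² - 3·7 + 7²) = 370

The sides agree, so this pair does not disprove the claim.

Answer: No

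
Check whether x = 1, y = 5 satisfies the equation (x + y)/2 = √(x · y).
Fails

Substituting x = 1, y = 5:

LHS = (1 + 5)/2 = 3
RHS = √(1 · 5) = √(5) ≈ 2.236

LHS ≠ RHS, so the equation does not hold at this point.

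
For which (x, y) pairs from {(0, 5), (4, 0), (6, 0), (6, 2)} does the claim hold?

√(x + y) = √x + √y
(0, 5), (4, 0), (6, 0)

Testing each pair:
(0, 5): LHS = √(5) ≈ 2.236, RHS = √(5) ≈ 2.236 → holds
(4, 0): LHS = 2, RHS = 2 → holds
(6, 0): LHS = √(6) ≈ 2.449, RHS = √(6) ≈ 2.449 → holds
(6, 2): LHS = 2·√(2) ≈ 2.828, RHS = √(2) + √(6) ≈ 3.864 → fails

3 of 4 pairs satisfy the claim.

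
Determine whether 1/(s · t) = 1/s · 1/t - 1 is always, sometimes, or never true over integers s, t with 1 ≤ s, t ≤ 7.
The claim fails for every pair in the range. For instance at (s, t) = (5, 6): LHS = 1/30, RHS = -29/30.

Answer: Never true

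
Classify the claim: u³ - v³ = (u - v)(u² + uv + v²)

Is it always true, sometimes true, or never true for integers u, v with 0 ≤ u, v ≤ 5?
The identity holds for every pair in the range. For instance at (u, v) = (1, 2): both sides equal -7.

Answer: Always true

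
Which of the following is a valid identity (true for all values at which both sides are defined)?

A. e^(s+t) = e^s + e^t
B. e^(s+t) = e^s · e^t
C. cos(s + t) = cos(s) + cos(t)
B

A: fails at (3, 5) — LHS = e^8 ≈ 2981, RHS = e^3 + e^5 ≈ 168.5.
B: holds — e.g. at (2, 4), both sides equal e^6 ≈ 403.4.
C: fails at (1, 1) — LHS = cos(2) ≈ -0.4161, RHS = 2·cos(1) ≈ 1.081.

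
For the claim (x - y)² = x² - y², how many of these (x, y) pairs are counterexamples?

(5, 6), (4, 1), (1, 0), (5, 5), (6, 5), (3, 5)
Testing each pair:
(5, 6): LHS = 1, RHS = -11 → counterexample
(4, 1): LHS = 9, RHS = 15 → counterexample
(1, 0): LHS = 1, RHS = 1 → satisfies claim
(5, 5): LHS = 0, RHS = 0 → satisfies claim
(6, 5): LHS = 1, RHS = 11 → counterexample
(3, 5): LHS = 4, RHS = -16 → counterexample

That makes 4 counterexamples.

Answer: 4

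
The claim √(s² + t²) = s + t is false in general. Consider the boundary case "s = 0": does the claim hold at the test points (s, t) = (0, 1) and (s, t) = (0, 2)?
At (0, 1): LHS = 1, RHS = 1 → equal
At (0, 2): LHS = 2, RHS = 2 → equal

So the claim does hold at both of these boundary points, even though it is not an identity.

Answer: Yes, holds at both test points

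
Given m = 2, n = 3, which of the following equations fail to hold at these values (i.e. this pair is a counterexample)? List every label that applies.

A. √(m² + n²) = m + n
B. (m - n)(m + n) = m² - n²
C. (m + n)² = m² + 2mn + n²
Evaluating each claim at the given values:
A. LHS = √(13) ≈ 3.606, RHS = 5 → fails here (LHS ≠ RHS)
B. LHS = -5, RHS = -5 → holds here (LHS = RHS)
C. LHS = 25, RHS = 25 → holds here (LHS = RHS)

Answer: A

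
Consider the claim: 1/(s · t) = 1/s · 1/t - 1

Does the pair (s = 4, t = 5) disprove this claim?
Yes

Substituting s = 4, t = 5:
LHS = 1/(4 · 5) = 1/20
RHS = 1/4 · 1/5 - 1 = -19/20

Since LHS ≠ RHS, this pair disproves the claim.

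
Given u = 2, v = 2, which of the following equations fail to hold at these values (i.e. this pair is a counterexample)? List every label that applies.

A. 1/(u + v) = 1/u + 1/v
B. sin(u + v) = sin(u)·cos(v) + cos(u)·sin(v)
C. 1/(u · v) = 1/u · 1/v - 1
Evaluating each claim at the given values:
A. LHS = 1/4, RHS = 1 → fails here (LHS ≠ RHS)
B. LHS = sin(4) ≈ -0.7568, RHS = 2·sin(2)·cos(2) ≈ -0.7568 → holds here (LHS = RHS)
C. LHS = 1/4, RHS = -3/4 → fails here (LHS ≠ RHS)

Answer: A, C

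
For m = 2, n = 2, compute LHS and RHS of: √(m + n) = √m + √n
LHS = √(2 + 2) = 2
RHS = √2 + √2 = 2·√(2) ≈ 2.828

LHS ≠ RHS (they differ by about 0.8284), so the equation does not hold here.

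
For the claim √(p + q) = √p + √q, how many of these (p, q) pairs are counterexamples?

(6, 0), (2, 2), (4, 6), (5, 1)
Testing each pair:
(6, 0): LHS = √(6) ≈ 2.449, RHS = √(6) ≈ 2.449 → satisfies claim
(2, 2): LHS = 2, RHS = 2·√(2) ≈ 2.828 → counterexample
(4, 6): LHS = √(10) ≈ 3.162, RHS = 2 + √(6) ≈ 4.449 → counterexample
(5, 1): LHS = √(6) ≈ 2.449, RHS = 1 + √(5) ≈ 3.236 → counterexample

That makes 3 counterexamples.

Answer: 3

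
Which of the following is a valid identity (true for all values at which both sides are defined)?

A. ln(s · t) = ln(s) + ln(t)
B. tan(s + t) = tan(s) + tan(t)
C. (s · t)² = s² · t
A: holds — e.g. at (4, 5), both sides equal ln(20) ≈ 2.996.
B: fails at (6, 7) — LHS = tan(13) ≈ 0.463, RHS = tan(6) + tan(7) ≈ 0.5804.
C: fails at (2, 5) — LHS = 100, RHS = 20.

Answer: A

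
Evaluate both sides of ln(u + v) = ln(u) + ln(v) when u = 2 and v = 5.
LHS = ln(2 + 5) = ln(7) ≈ 1.946
RHS = ln(2) + ln(5) ≈ 2.303

LHS ≠ RHS (they differ by about 0.3567), so the equation does not hold here.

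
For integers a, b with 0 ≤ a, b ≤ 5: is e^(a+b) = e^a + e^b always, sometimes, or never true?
Never true

The claim fails for every pair in the range. For instance at (a, b) = (5, 0): LHS = e^5 ≈ 148.4, RHS = 1 + e^5 ≈ 149.4.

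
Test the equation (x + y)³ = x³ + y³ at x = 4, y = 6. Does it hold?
Substituting x = 4, y = 6:

LHS = (4 + 6)³ = 1000
RHS = 4³ + 6³ = 280

LHS ≠ RHS, so the equation does not hold at this point.

Answer: Fails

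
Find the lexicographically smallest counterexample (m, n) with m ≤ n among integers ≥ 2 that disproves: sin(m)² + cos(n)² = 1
Substituting (2, 3) into the claim:
LHS = sin(2)² + cos(3)² ≈ 1.807
RHS = 1

Since LHS ≠ RHS, this pair disproves the claim, and no lexicographically smaller pair (m ≤ n, integers ≥ 2) does.

For instance (6, 8) is also a counterexample (LHS = cos(8)² + sin(6)² ≈ 0.09924, RHS = 1), but it's lexicographically larger.

Answer: (m, n) = (2, 3)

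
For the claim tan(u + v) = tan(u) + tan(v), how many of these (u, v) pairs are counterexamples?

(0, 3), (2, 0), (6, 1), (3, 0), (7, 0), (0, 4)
1

Testing each pair:
(0, 3): LHS = tan(3) ≈ -0.1425, RHS = tan(3) ≈ -0.1425 → satisfies claim
(2, 0): LHS = tan(2) ≈ -2.185, RHS = tan(2) ≈ -2.185 → satisfies claim
(6, 1): LHS = tan(7) ≈ 0.8714, RHS = tan(6) + tan(1) ≈ 1.266 → counterexample
(3, 0): LHS = tan(3) ≈ -0.1425, RHS = tan(3) ≈ -0.1425 → satisfies claim
(7, 0): LHS = tan(7) ≈ 0.8714, RHS = tan(7) ≈ 0.8714 → satisfies claim
(0, 4): LHS = tan(4) ≈ 1.158, RHS = tan(4) ≈ 1.158 → satisfies claim

That makes 1 counterexample.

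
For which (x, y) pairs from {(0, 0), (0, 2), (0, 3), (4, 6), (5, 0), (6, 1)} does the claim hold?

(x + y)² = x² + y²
(0, 0), (0, 2), (0, 3), (5, 0)

Testing each pair:
(0, 0): LHS = 0, RHS = 0 → holds
(0, 2): LHS = 4, RHS = 4 → holds
(0, 3): LHS = 9, RHS = 9 → holds
(4, 6): LHS = 100, RHS = 52 → fails
(5, 0): LHS = 25, RHS = 25 → holds
(6, 1): LHS = 49, RHS = 37 → fails

4 of 6 pairs satisfy the claim.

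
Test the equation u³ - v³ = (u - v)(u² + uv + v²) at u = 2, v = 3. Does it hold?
Holds

Substituting u = 2, v = 3:

LHS = 2³ - 3³ = -19
RHS = (2 - 3)(2² + 2·3 + 3²) = -19

LHS = RHS, so the equation holds at this point.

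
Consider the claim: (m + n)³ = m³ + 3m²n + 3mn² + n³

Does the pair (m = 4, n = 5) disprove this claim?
No

Substituting m = 4, n = 5:
LHS = (4 + 5)³ = 729
RHS = 4³ + 3·4²·5 + 3·4·5² + 5³ = 729

The sides agree, so this pair does not disprove the claim.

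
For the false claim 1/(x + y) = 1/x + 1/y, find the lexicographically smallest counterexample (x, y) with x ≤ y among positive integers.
Substituting (1, 1) into the claim:
LHS = 1/(1 + 1) = 1/2
RHS = 1/1 + 1/1 = 2

Since LHS ≠ RHS, this pair disproves the claim, and no lexicographically smaller pair (x ≤ y, positive integers) does.

For instance (2, 2) is also a counterexample (LHS = 1/4, RHS = 1), but it's lexicographically larger.

Answer: (x, y) = (1, 1)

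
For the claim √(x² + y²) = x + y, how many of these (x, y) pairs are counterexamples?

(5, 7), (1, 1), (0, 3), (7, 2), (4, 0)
3

Testing each pair:
(5, 7): LHS = √(74) ≈ 8.602, RHS = 12 → counterexample
(1, 1): LHS = √(2) ≈ 1.414, RHS = 2 → counterexample
(0, 3): LHS = 3, RHS = 3 → satisfies claim
(7, 2): LHS = √(53) ≈ 7.28, RHS = 9 → counterexample
(4, 0): LHS = 4, RHS = 4 → satisfies claim

That makes 3 counterexamples.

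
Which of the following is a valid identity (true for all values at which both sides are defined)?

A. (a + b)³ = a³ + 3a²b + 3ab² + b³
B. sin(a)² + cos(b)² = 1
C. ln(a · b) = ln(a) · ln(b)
A

A: holds — e.g. at (4, 4), both sides equal 512.
B: fails at (3, 7) — LHS = sin(3)² + cos(7)² ≈ 0.5883, RHS = 1.
C: fails at (3, 3) — LHS = ln(9) ≈ 2.197, RHS = ln(3)² ≈ 1.207.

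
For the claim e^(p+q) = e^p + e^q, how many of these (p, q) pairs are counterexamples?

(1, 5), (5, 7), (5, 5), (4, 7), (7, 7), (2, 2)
Testing each pair:
(1, 5): LHS = e^6 ≈ 403.4, RHS = e + e^5 ≈ 151.1 → counterexample
(5, 7): LHS = e^12 ≈ 162754.8, RHS = e^5 + e^7 ≈ 1245 → counterexample
(5, 5): LHS = e^10 ≈ 22026.5, RHS = 2·e^5 ≈ 296.8 → counterexample
(4, 7): LHS = e^11 ≈ 59874.1, RHS = e^4 + e^7 ≈ 1151 → counterexample
(7, 7): LHS = e^14 ≈ 1202604.3, RHS = 2·e^7 ≈ 2193 → counterexample
(2, 2): LHS = e^4 ≈ 54.6, RHS = 2·e^2 ≈ 14.78 → counterexample

That makes 6 counterexamples.

Answer: 6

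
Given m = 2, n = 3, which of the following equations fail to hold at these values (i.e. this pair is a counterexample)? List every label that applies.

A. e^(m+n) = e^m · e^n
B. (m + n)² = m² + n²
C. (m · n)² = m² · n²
Evaluating each claim at the given values:
A. LHS = e^5 ≈ 148.4, RHS = e^5 ≈ 148.4 → holds here (LHS = RHS)
B. LHS = 25, RHS = 13 → fails here (LHS ≠ RHS)
C. LHS = 36, RHS = 36 → holds here (LHS = RHS)

Answer: B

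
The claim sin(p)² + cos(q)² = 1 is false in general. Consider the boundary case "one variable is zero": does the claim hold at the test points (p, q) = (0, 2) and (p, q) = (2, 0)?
At (0, 2): LHS = cos(2)² ≈ 0.1732 ≠ RHS = 1
At (2, 0): LHS = sin(2)² + 1 ≈ 1.827 ≠ RHS = 1

Answer: No, fails at both test points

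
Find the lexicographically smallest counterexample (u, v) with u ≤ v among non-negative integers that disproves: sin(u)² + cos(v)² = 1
(u, v) = (0, 1)

At (0, 0): both sides equal 1, so it holds there.

Substituting (0, 1) into the claim:
LHS = sin(0)² + cos(1)² = cos(1)² ≈ 0.2919
RHS = 1

Since LHS ≠ RHS, this pair disproves the claim, and no lexicographically smaller pair (u ≤ v, non-negative integers) does.

For instance (2, 5) is also a counterexample (LHS = cos(5)² + sin(2)² ≈ 0.9073, RHS = 1), but it's lexicographically larger.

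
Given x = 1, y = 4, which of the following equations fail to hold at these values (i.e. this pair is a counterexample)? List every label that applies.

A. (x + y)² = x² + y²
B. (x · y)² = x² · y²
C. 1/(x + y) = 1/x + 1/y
A, C

Evaluating each claim at the given values:
A. LHS = 25, RHS = 17 → fails here (LHS ≠ RHS)
B. LHS = 16, RHS = 16 → holds here (LHS = RHS)
C. LHS = 1/5, RHS = 5/4 → fails here (LHS ≠ RHS)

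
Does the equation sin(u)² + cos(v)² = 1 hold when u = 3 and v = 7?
Fails

Substituting u = 3, v = 7:

LHS = sin(3)² + cos(7)² ≈ 0.5883
RHS = 1

LHS ≠ RHS, so the equation does not hold at this point.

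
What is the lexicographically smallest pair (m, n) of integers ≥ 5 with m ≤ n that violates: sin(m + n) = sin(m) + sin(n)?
Substituting (5, 5) into the claim:
LHS = sin(5 + 5) = sin(10) ≈ -0.544
RHS = sin(5) + sin(5) = 2·sin(5) ≈ -1.918

Since LHS ≠ RHS, this pair disproves the claim, and no lexicographically smaller pair (m ≤ n, integers ≥ 5) does.

For instance (11, 11) is also a counterexample (LHS = sin(22) ≈ -0.008851, RHS = 2·sin(11) ≈ -2), but it's lexicographically larger.

Answer: (m, n) = (5, 5)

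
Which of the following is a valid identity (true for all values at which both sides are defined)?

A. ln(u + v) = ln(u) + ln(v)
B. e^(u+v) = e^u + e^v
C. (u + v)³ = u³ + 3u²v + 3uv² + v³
C

A: fails at (2, 3) — LHS = ln(5) ≈ 1.609, RHS = ln(2) + ln(3) ≈ 1.792.
B: fails at (6, 7) — LHS = e^13 ≈ 442413.4, RHS = e^6 + e^7 ≈ 1500.
C: holds — e.g. at (1, 4), both sides equal 125.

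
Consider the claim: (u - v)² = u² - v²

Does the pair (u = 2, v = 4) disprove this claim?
Yes

Substituting u = 2, v = 4:
LHS = (2 - 4)² = 4
RHS = 2² - 4² = -12

Since LHS ≠ RHS, this pair disproves the claim.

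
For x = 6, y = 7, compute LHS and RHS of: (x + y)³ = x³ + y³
LHS = (6 + 7)³ = 2197
RHS = 6³ + 7³ = 559

LHS ≠ RHS, so the equation does not hold here.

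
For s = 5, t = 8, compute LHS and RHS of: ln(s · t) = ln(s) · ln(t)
LHS = ln(5 · 8) = ln(40) ≈ 3.689
RHS = ln(5) · ln(8) ≈ 3.347

LHS ≠ RHS (they differ by about 0.3421), so the equation does not hold here.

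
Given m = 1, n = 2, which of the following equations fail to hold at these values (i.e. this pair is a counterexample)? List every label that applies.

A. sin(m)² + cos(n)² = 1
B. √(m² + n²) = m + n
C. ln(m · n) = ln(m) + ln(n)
A, B

Evaluating each claim at the given values:
A. LHS = cos(2)² + sin(1)² ≈ 0.8813, RHS = 1 → fails here (LHS ≠ RHS)
B. LHS = √(5) ≈ 2.236, RHS = 3 → fails here (LHS ≠ RHS)
C. LHS = ln(2) ≈ 0.6931, RHS = ln(2) ≈ 0.6931 → holds here (LHS = RHS)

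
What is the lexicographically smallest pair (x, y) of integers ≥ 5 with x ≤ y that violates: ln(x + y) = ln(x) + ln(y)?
(x, y) = (5, 5)

Substituting (5, 5) into the claim:
LHS = ln(5 + 5) = ln(10) ≈ 2.303
RHS = ln(5) + ln(5) = 2·ln(5) ≈ 3.219

Since LHS ≠ RHS, this pair disproves the claim, and no lexicographically smaller pair (x ≤ y, integers ≥ 5) does.

For instance (11, 11) is also a counterexample (LHS = ln(22) ≈ 3.091, RHS = 2·ln(11) ≈ 4.796), but it's lexicographically larger.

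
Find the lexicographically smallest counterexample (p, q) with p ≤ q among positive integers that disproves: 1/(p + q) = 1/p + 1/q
Substituting (1, 1) into the claim:
LHS = 1/(1 + 1) = 1/2
RHS = 1/1 + 1/1 = 2

Since LHS ≠ RHS, this pair disproves the claim, and no lexicographically smaller pair (p ≤ q, positive integers) does.

For instance (1, 2) is also a counterexample (LHS = 1/3, RHS = 3/2), but it's lexicographically larger.

Answer: (p, q) = (1, 1)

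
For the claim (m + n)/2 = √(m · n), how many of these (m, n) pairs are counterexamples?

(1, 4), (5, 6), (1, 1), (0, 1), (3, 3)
3

Testing each pair:
(1, 4): LHS = 5/2, RHS = 2 → counterexample
(5, 6): LHS = 11/2, RHS = √(30) ≈ 5.477 → counterexample
(1, 1): LHS = 1, RHS = 1 → satisfies claim
(0, 1): LHS = 1/2, RHS = 0 → counterexample
(3, 3): LHS = 3, RHS = 3 → satisfies claim

That makes 3 counterexamples.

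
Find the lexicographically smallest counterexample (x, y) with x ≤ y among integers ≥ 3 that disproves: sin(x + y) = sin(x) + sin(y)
(x, y) = (3, 3)

Substituting (3, 3) into the claim:
LHS = sin(3 + 3) = sin(6) ≈ -0.2794
RHS = sin(3) + sin(3) = 2·sin(3) ≈ 0.2822

Since LHS ≠ RHS, this pair disproves the claim, and no lexicographically smaller pair (x ≤ y, integers ≥ 3) does.

For instance (8, 9) is also a counterexample (LHS = sin(17) ≈ -0.9614, RHS = sin(9) + sin(8) ≈ 1.401), but it's lexicographically larger.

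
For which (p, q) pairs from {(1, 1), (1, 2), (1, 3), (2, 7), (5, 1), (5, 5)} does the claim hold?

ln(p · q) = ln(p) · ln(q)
(1, 1)

Testing each pair:
(1, 1): LHS = 0, RHS = 0 → holds
(1, 2): LHS = ln(2) ≈ 0.6931, RHS = 0 → fails
(1, 3): LHS = ln(3) ≈ 1.099, RHS = 0 → fails
(2, 7): LHS = ln(14) ≈ 2.639, RHS = ln(2)·ln(7) ≈ 1.349 → fails
(5, 1): LHS = ln(5) ≈ 1.609, RHS = 0 → fails
(5, 5): LHS = ln(25) ≈ 3.219, RHS = ln(5)² ≈ 2.59 → fails

1 of 6 pairs satisfies the claim.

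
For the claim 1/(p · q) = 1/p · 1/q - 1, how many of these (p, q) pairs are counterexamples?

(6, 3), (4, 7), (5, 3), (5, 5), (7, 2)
5

Testing each pair:
(6, 3): LHS = 1/18, RHS = -17/18 → counterexample
(4, 7): LHS = 1/28, RHS = -27/28 → counterexample
(5, 3): LHS = 1/15, RHS = -14/15 → counterexample
(5, 5): LHS = 1/25, RHS = -24/25 → counterexample
(7, 2): LHS = 1/14, RHS = -13/14 → counterexample

That makes 5 counterexamples.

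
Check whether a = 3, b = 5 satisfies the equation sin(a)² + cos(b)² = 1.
Fails

Substituting a = 3, b = 5:

LHS = sin(3)² + cos(5)² ≈ 0.1004
RHS = 1

LHS ≠ RHS, so the equation does not hold at this point.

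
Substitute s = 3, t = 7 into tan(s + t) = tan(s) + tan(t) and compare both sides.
LHS = tan(3 + 7) = tan(10) ≈ 0.6484
RHS = tan(3) + tan(7) ≈ 0.7289

LHS ≠ RHS (they differ by about 0.08054), so the equation does not hold here.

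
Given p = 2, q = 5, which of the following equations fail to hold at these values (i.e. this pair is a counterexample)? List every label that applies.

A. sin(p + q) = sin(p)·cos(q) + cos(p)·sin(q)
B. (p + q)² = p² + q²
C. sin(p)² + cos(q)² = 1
B, C

Evaluating each claim at the given values:
A. LHS = sin(7) ≈ 0.657, RHS = sin(2)·cos(5) + sin(5)·cos(2) ≈ 0.657 → holds here (LHS = RHS)
B. LHS = 49, RHS = 29 → fails here (LHS ≠ RHS)
C. LHS = cos(5)² + sin(2)² ≈ 0.9073, RHS = 1 → fails here (LHS ≠ RHS)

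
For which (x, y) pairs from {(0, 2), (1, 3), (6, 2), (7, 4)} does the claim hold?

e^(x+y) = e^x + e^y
None

Testing each pair:
(0, 2): LHS = e^2 ≈ 7.389, RHS = 1 + e^2 ≈ 8.389 → fails
(1, 3): LHS = e^4 ≈ 54.6, RHS = e + e^3 ≈ 22.8 → fails
(6, 2): LHS = e^8 ≈ 2981, RHS = e^2 + e^6 ≈ 410.8 → fails
(7, 4): LHS = e^11 ≈ 59874.1, RHS = e^4 + e^7 ≈ 1151 → fails

No pair satisfies the claim.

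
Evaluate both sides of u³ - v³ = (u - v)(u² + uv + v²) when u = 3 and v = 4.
LHS = 3³ - 4³ = -37
RHS = (3 - 4)(3² + 3·4 + 4²) = -37

LHS = RHS: the two sides agree.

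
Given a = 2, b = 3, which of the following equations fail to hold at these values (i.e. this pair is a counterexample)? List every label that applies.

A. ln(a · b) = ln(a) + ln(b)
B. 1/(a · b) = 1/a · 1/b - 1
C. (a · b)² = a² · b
B, C

Evaluating each claim at the given values:
A. LHS = ln(6) ≈ 1.792, RHS = ln(2) + ln(3) ≈ 1.792 → holds here (LHS = RHS)
B. LHS = 1/6, RHS = -5/6 → fails here (LHS ≠ RHS)
C. LHS = 36, RHS = 12 → fails here (LHS ≠ RHS)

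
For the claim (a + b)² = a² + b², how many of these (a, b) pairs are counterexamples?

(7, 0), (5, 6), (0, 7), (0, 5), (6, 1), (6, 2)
3

Testing each pair:
(7, 0): LHS = 49, RHS = 49 → satisfies claim
(5, 6): LHS = 121, RHS = 61 → counterexample
(0, 7): LHS = 49, RHS = 49 → satisfies claim
(0, 5): LHS = 25, RHS = 25 → satisfies claim
(6, 1): LHS = 49, RHS = 37 → counterexample
(6, 2): LHS = 64, RHS = 40 → counterexample

That makes 3 counterexamples.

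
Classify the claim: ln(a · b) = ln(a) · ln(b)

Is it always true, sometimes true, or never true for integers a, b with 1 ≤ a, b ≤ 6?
It holds at (a, b) = (1, 1) (both sides equal 0), but fails at (a, b) = (5, 3) (LHS = ln(15) ≈ 2.708, RHS = ln(3)·ln(5) ≈ 1.768).

Answer: Sometimes true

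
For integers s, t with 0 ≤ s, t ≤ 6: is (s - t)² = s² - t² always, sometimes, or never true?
It holds at (s, t) = (6, 6) (both sides equal 0), but fails at (s, t) = (1, 2) (LHS = 1, RHS = -3).

Answer: Sometimes true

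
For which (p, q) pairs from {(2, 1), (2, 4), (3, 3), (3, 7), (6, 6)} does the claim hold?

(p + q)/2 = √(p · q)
(3, 3), (6, 6)

Testing each pair:
(2, 1): LHS = 3/2, RHS = √(2) ≈ 1.414 → fails
(2, 4): LHS = 3, RHS = 2·√(2) ≈ 2.828 → fails
(3, 3): LHS = 3, RHS = 3 → holds
(3, 7): LHS = 5, RHS = √(21) ≈ 4.583 → fails
(6, 6): LHS = 6, RHS = 6 → holds

2 of 5 pairs satisfy the claim.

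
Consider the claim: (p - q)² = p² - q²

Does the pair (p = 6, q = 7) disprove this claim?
Yes

Substituting p = 6, q = 7:
LHS = (6 - 7)² = 1
RHS = 6² - 7² = -13

Since LHS ≠ RHS, this pair disproves the claim.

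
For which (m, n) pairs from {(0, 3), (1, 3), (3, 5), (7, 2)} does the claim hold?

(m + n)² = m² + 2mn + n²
Testing each pair:
(0, 3): LHS = 9, RHS = 9 → holds
(1, 3): LHS = 16, RHS = 16 → holds
(3, 5): LHS = 64, RHS = 64 → holds
(7, 2): LHS = 81, RHS = 81 → holds

Every pair satisfies the claim.

Answer: All pairs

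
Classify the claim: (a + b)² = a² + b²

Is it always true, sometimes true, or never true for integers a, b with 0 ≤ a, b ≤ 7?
It holds at (a, b) = (0, 6) (both sides equal 36), but fails at (a, b) = (5, 4) (LHS = 81, RHS = 41).

Answer: Sometimes true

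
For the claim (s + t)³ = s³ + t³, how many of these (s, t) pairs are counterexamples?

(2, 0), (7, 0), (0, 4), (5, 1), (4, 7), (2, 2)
3

Testing each pair:
(2, 0): LHS = 8, RHS = 8 → satisfies claim
(7, 0): LHS = 343, RHS = 343 → satisfies claim
(0, 4): LHS = 64, RHS = 64 → satisfies claim
(5, 1): LHS = 216, RHS = 126 → counterexample
(4, 7): LHS = 1331, RHS = 407 → counterexample
(2, 2): LHS = 64, RHS = 16 → counterexample

That makes 3 counterexamples.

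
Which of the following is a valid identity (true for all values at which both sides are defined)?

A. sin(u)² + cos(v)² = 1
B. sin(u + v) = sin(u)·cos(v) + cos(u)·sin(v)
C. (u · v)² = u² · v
A: fails at (1, 3) — LHS = sin(1)² + cos(3)² ≈ 1.688, RHS = 1.
B: holds — e.g. at (1, 2), both sides equal sin(3) ≈ 0.1411.
C: fails at (1, 3) — LHS = 9, RHS = 3.

Answer: B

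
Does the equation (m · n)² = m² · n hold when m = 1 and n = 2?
Fails

Substituting m = 1, n = 2:

LHS = (1 · 2)² = 4
RHS = 1² · 2 = 2

LHS ≠ RHS, so the equation does not hold at this point.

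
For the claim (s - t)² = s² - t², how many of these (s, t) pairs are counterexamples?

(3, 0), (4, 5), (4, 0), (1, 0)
Testing each pair:
(3, 0): LHS = 9, RHS = 9 → satisfies claim
(4, 5): LHS = 1, RHS = -9 → counterexample
(4, 0): LHS = 16, RHS = 16 → satisfies claim
(1, 0): LHS = 1, RHS = 1 → satisfies claim

That makes 1 counterexample.

Answer: 1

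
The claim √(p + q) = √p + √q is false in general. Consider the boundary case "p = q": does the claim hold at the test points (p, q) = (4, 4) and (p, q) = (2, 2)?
At (4, 4): LHS = 2·√(2) ≈ 2.828 ≠ RHS = 4
At (2, 2): LHS = 2 ≠ RHS = 2·√(2) ≈ 2.828

Answer: No, fails at both test points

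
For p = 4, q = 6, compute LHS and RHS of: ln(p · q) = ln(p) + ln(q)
LHS = ln(4 · 6) = ln(24) ≈ 3.178
RHS = ln(4) + ln(6) ≈ 3.178

LHS = RHS: the two sides agree.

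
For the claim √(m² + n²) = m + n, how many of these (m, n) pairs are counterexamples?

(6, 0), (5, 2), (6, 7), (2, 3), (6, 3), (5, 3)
Testing each pair:
(6, 0): LHS = 6, RHS = 6 → satisfies claim
(5, 2): LHS = √(29) ≈ 5.385, RHS = 7 → counterexample
(6, 7): LHS = √(85) ≈ 9.22, RHS = 13 → counterexample
(2, 3): LHS = √(13) ≈ 3.606, RHS = 5 → counterexample
(6, 3): LHS = 3·√(5) ≈ 6.708, RHS = 9 → counterexample
(5, 3): LHS = √(34) ≈ 5.831, RHS = 8 → counterexample

That makes 5 counterexamples.

Answer: 5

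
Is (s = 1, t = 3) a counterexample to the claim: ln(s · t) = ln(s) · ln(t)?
Substituting s = 1, t = 3:
LHS = ln(1 · 3) = ln(3) ≈ 1.099
RHS = ln(1) · ln(3) = 0

Since LHS ≠ RHS, this pair disproves the claim.

Answer: Yes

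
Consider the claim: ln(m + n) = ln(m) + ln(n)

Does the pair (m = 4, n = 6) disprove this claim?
Yes

Substituting m = 4, n = 6:
LHS = ln(4 + 6) = ln(10) ≈ 2.303
RHS = ln(4) + ln(6) ≈ 3.178

Since LHS ≠ RHS, this pair disproves the claim.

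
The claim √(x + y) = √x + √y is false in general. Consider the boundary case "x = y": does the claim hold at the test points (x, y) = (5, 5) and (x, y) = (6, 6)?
At (5, 5): LHS = √(10) ≈ 3.162 ≠ RHS = 2·√(5) ≈ 4.472
At (6, 6): LHS = 2·√(3) ≈ 3.464 ≠ RHS = 2·√(6) ≈ 4.899

Answer: No, fails at both test points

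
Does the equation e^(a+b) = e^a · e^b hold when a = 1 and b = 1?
Holds

Substituting a = 1, b = 1:

LHS = e^(1+1) = e^2 ≈ 7.389
RHS = e^1 · e^1 = e^2 ≈ 7.389

LHS = RHS, so the equation holds at this point.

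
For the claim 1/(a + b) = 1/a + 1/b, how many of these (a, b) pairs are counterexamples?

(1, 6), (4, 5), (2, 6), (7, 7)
4

Testing each pair:
(1, 6): LHS = 1/7, RHS = 7/6 → counterexample
(4, 5): LHS = 1/9, RHS = 9/20 → counterexample
(2, 6): LHS = 1/8, RHS = 2/3 → counterexample
(7, 7): LHS = 1/14, RHS = 2/7 → counterexample

That makes 4 counterexamples.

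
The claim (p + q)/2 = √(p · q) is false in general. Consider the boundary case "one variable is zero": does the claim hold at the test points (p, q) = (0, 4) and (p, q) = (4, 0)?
At (0, 4): LHS = 2 ≠ RHS = 0
At (4, 0): LHS = 2 ≠ RHS = 0

Answer: No, fails at both test points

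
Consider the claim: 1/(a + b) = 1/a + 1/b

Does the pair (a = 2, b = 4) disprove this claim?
Substituting a = 2, b = 4:
LHS = 1/(2 + 4) = 1/6
RHS = 1/2 + 1/4 = 3/4

Since LHS ≠ RHS, this pair disproves the claim.

Answer: Yes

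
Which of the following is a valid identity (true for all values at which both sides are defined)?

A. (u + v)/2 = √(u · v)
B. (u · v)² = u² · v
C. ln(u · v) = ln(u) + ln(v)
C

A: fails at (5, 8) — LHS = 13/2, RHS = 2·√(10) ≈ 6.325.
B: fails at (1, 2) — LHS = 4, RHS = 2.
C: holds — e.g. at (1, 5), both sides equal ln(5) ≈ 1.609.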